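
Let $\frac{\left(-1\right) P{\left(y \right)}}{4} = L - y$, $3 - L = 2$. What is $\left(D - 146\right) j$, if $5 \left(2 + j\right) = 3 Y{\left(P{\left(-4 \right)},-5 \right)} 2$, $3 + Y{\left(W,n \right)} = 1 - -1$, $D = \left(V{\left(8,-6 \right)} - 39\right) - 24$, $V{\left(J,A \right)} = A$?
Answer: $688$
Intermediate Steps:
$L = 1$ ($L = 3 - 2 = 1$)
$P{\left(y \right)} = -4 + 4 y$ ($P{\left(y \right)} = - 4 \left(1 - y\right) = -4 + 4 y$)
$D = -69$ ($D = \left(-6 - 39\right) - 24 = -45 - 24 = -69$)
$Y{\left(W,n \right)} = -1$ ($Y{\left(W,n \right)} = -3 + \left(1 - -1\right) = -3 + \left(1 + 1\right) = -3 + 2 = -1$)
$j = - \frac{16}{5}$ ($j = -2 + \frac{3 \left(-1\right) 2}{5} = -2 + \frac{\left(-3\right) 2}{5} = -2 + \frac{1}{5} \left(-6\right) = -2 - \frac{6}{5} = - \frac{16}{5} \approx -3.2$)
$\left(D - 146\right) j = \left(-69 - 146\right) \left(- \frac{16}{5}\right) = \left(-215\right) \left(- \frac{16}{5}\right) = 688$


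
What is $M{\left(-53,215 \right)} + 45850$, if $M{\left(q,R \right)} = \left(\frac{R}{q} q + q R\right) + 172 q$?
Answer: $25554$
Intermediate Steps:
$M{\left(q,R \right)} = R + 172 q + R q$ ($M{\left(q,R \right)} = \left(R + R q\right) + 172 q = R + 172 q + R q$)
$M{\left(-53,215 \right)} + 45850 = \left(215 + 172 \left(-53\right) + 215 \left(-53\right)\right) + 45850 = \left(215 - 9116 - 11395\right) + 45850 = -20296 + 45850 = 25554$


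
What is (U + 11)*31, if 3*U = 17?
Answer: 1550/3 ≈ 516.67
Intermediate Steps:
U = 17/3 (U = (⅓)*17 = 17/3 ≈ 5.6667)
(U + 11)*31 = (17/3 + 11)*31 = (50/3)*31 = 1550/3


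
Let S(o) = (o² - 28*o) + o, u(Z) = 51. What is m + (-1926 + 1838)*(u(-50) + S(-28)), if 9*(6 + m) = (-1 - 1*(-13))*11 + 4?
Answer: -1259990/9 ≈ -1.4000e+5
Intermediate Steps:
m = 82/9 (m = -6 + ((-1 - 1*(-13))*11 + 4)/9 = -6 + ((-1 + 13)*11 + 4)/9 = -6 + (12*11 + 4)/9 = -6 + (132 + 4)/9 = -6 + (⅑)*136 = -6 + 136/9 = 82/9 ≈ 9.1111)
S(o) = o² - 27*o
m + (-1926 + 1838)*(u(-50) + S(-28)) = 82/9 + (-1926 + 1838)*(51 - 28*(-27 - 28)) = 82/9 - 88*(51 - 28*(-55)) = 82/9 - 88*(51 + 1540) = 82/9 - 88*1591 = 82/9 - 140008 = -1259990/9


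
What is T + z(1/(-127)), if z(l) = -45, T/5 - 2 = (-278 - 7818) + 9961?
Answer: 9290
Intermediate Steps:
T = 9335 (T = 10 + 5*((-278 - 7818) + 9961) = 10 + 5*(-8096 + 9961) = 10 + 5*1865 = 10 + 9325 = 9335)
T + z(1/(-127)) = 9335 - 45 = 9290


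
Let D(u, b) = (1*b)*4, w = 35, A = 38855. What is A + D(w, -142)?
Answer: 38287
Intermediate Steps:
D(u, b) = 4*b (D(u, b) = b*4 = 4*b)
A + D(w, -142) = 38855 + 4*(-142) = 38855 - 568 = 38287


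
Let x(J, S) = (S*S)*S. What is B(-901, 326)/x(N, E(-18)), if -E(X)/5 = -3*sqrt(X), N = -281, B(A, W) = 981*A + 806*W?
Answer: -4969*I*sqrt(2)/2916 ≈ -2.4099*I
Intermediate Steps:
B(A, W) = 806*W + 981*A
E(X) = 15*sqrt(X) (E(X) = -(-15)*sqrt(X) = 15*sqrt(X))
x(J, S) = S**3 (x(J, S) = S**2*S = S**3)
B(-901, 326)/x(N, E(-18)) = (806*326 + 981*(-901))/((15*sqrt(-18))**3) = (262756 - 883881)/((15*(3*I*sqrt(2)))**3) = -621125*I*sqrt(2)/364500 = -4969*I*sqrt(2)/2916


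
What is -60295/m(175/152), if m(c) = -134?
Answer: 60295/134 ≈ 449.96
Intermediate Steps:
-60295/m(175/152) = -60295/(-134) = -60295*(-1/134) = 60295/134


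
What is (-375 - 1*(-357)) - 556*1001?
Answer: -556574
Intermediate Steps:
(-375 - 1*(-357)) - 556*1001 = (-375 + 357) - 556556 = -18 - 556556 = -556574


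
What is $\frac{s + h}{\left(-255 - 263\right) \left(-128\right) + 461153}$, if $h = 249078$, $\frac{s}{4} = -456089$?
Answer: $- \frac{1575278}{527457} \approx -2.9866$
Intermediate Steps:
$s = -1824356$ ($s = 4 \left(-456089\right) = -1824356$)
$\frac{s + h}{\left(-255 - 263\right) \left(-128\right) + 461153} = \frac{-1824356 + 249078}{\left(-255 - 263\right) \left(-128\right) + 461153} = - \frac{1575278}{\left(-518\right) \left(-128\right) + 461153} = - \frac{1575278}{66304 + 461153} = - \frac{1575278}{527457}$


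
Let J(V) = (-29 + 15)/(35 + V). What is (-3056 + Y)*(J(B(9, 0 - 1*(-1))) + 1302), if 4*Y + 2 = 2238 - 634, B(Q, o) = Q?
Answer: -152091107/44 ≈ -3.4566e+6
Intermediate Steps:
J(V) = -14/(35 + V)
Y = 801/2 (Y = -½ + (2238 - 634)/4 = -½ + (¼)*1604 = -½ + 401 = 801/2 ≈ 400.50)
(-3056 + Y)*(J(B(9, 0 - 1*(-1))) + 1302) = (-3056 + 801/2)*(-14/(35 + 9) + 1302) = -5311*(-14/44 + 1302)/2 = -5311*(-14*1/44 + 1302)/2 = -5311*(-7/22 + 1302)/2 = -5311/2*28637/22 = -152091107/44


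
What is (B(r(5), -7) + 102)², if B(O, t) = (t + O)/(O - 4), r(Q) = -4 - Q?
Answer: 1800964/169 ≈ 10657.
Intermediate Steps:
B(O, t) = (O + t)/(-4 + O)
(B(r(5), -7) + 102)² = (((-4 - 1*5) - 7)/(-4 + (-4 - 1*5)) + 102)² = (((-4 - 5) - 7)/(-4 + (-4 - 5)) + 102)² = ((-9 - 7)/(-4 - 9) + 102)² = (-16/(-13) + 102)² = (-1/13*(-16) + 102)² = (16/13 + 102)² = (1342/13)² = 1800964/169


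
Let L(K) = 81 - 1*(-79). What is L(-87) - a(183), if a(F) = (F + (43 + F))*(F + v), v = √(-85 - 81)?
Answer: -74687 - 409*I*√166 ≈ -74687.0 - 5269.6*I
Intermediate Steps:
v = I*√166 (v = √(-166) = I*√166 ≈ 12.884*I)
a(F) = (43 + 2*F)*(F + I*√166) (a(F) = (F + (43 + F))*(F + I*√166) = (43 + 2*F)*(F + I*√166))
L(K) = 160 (L(K) = 81 + 79 = 160)
L(-87) - a(183) = 160 - (2*183² + 43*183 + 43*I*√166 + 2*I*183*√166) = 160 - (2*33489 + 7869 + 43*I*√166 + 366*I*√166) = 160 - (66978 + 7869 + 43*I*√166 + 366*I*√166) = 160 - (74847 + 409*I*√166) = 160 + (-74847 - 409*I*√166) = -74687 - 409*I*√166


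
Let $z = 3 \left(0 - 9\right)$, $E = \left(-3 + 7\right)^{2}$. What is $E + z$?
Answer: $-11$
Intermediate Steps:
$E = 16$ ($E = 4^{2} = 16$)
$z = -27$ ($z = 3 \left(-9\right) = -27$)
$E + z = 16 - 27 = -11$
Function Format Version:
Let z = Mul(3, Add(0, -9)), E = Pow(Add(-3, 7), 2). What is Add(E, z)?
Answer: -11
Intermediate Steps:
E = 16 (E = Pow(4, 2) = 16)
z = -27 (z = Mul(3, -9) = -27)
Add(E, z) = Add(16, -27) = -11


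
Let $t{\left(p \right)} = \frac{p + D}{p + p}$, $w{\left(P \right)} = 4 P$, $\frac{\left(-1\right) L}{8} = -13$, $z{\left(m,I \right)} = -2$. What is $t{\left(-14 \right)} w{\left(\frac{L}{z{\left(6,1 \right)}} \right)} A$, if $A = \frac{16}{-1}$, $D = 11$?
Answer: $\frac{2496}{7} \approx 356.57$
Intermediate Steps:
$L = 104$ ($L = \left(-8\right) \left(-13\right) = 104$)
$t{\left(p \right)} = \frac{11 + p}{2 p}$ ($t{\left(p \right)} = \frac{p + 11}{p + p} = \frac{11 + p}{2 p}$)
$A = -16$ ($A = 16 \left(-1\right) = -16$)
$t{\left(-14 \right)} w{\left(\frac{L}{z{\left(6,1 \right)}} \right)} A = \frac{11 - 14}{2 \left(-14\right)} 4 \frac{104}{-2} \left(-16\right) = \frac{1}{2} \left(- \frac{1}{14}\right) \left(-3\right) 4 \cdot 104 \left(- \frac{1}{2}\right) \left(-16\right) = \frac{3 \cdot 4 \left(-52\right)}{28} \left(-16\right) = \frac{3}{28} \left(-208\right) \left(-16\right) = \left(- \frac{156}{7}\right) \left(-16\right) = \frac{2496}{7}$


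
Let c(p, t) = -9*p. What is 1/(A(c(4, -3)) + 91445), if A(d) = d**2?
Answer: 1/92741 ≈ 1.0783e-5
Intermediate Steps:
1/(A(c(4, -3)) + 91445) = 1/((-9*4)**2 + 91445) = 1/((-36)**2 + 91445) = 1/(1296 + 91445) = 1/92741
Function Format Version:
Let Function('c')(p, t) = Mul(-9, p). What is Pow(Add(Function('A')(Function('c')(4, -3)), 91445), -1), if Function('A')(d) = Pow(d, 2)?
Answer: Rational(1, 92741) ≈ 1.0783e-5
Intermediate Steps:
Pow(Add(Function('A')(Function('c')(4, -3)), 91445), -1) = Pow(Add(Pow(Mul(-9, 4), 2), 91445), -1) = Pow(Add(Pow(-36, 2), 91445), -1) = Pow(Add(1296, 91445), -1) = Pow(92741, -1) = Rational(1, 92741)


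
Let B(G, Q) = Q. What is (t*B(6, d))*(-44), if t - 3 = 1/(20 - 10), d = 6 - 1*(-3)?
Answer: -6138/5 ≈ -1227.6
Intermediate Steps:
d = 9 (d = 6 + 3 = 9)
t = 31/10 (t = 3 + 1/(20 - 10) = 3 + 1/10 = 3 + ⅒ = 31/10 ≈ 3.1000)
(t*B(6, d))*(-44) = ((31/10)*9)*(-44) = (279/10)*(-44) = -6138/5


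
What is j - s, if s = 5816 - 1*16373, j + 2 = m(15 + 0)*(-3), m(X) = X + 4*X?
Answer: 10330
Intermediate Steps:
m(X) = 5*X
j = -227 (j = -2 + (5*(15 + 0))*(-3) = -2 + (5*15)*(-3) = -2 + 75*(-3) = -2 - 225 = -227)
s = -10557 (s = 5816 - 16373 = -10557)
j - s = -227 - 1*(-10557) = -227 + 10557 = 10330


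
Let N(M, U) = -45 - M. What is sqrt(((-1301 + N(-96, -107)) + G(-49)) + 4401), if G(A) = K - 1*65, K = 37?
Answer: 3*sqrt(347) ≈ 55.884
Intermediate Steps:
G(A) = -28 (G(A) = 37 - 1*65 = 37 - 65 = -28)
sqrt(((-1301 + N(-96, -107)) + G(-49)) + 4401) = sqrt(((-1301 + (-45 - 1*(-96))) - 28) + 4401) = sqrt(((-1301 + (-45 + 96)) - 28) + 4401) = sqrt(((-1301 + 51) - 28) + 4401) = sqrt((-1250 - 28) + 4401) = sqrt(-1278 + 4401) = sqrt(3123) = 3*sqrt(347)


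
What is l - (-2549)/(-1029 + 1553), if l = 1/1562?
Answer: 1991031/409244 ≈ 4.8651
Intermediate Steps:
l = 1/1562 ≈ 0.00064021
l - (-2549)/(-1029 + 1553) = 1/1562 - (-2549)/(-1029 + 1553) = 1/1562 - (-2549)/524 = 1/1562 - 1*(-2549/524) = 1/1562 + 2549/524 = 1991031/409244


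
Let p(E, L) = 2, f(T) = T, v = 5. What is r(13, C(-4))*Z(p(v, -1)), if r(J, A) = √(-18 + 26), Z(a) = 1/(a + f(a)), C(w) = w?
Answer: √2/2 ≈ 0.70711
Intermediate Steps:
Z(a) = 1/(2*a) (Z(a) = 1/(a + a) = 1/(2*a))
r(J, A) = 2*√2 (r(J, A) = √8 = 2*√2)
r(13, C(-4))*Z(p(v, -1)) = (2*√2)*((½)/2) = (2*√2)*((½)*(½)) = (2*√2)*(¼) = √2/2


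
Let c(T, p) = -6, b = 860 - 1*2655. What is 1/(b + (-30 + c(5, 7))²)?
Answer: -1/499 ≈ -0.0020040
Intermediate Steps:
b = -1795 (b = 860 - 2655 = -1795)
1/(b + (-30 + c(5, 7))²) = 1/(-1795 + (-30 - 6)²) = 1/(-1795 + (-36)²) = 1/(-1795 + 1296) = 1/(-499) = -1/499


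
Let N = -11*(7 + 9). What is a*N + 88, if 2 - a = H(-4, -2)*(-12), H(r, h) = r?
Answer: 8184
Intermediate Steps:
N = -176 (N = -11*16 = -176)
a = -46 (a = 2 - (-4)*(-12) = 2 - 1*48 = 2 - 48 = -46)
a*N + 88 = -46*(-176) + 88 = 8096 + 88 = 8184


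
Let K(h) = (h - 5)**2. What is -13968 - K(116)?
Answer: -26289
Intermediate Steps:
K(h) = (-5 + h)**2
-13968 - K(116) = -13968 - (-5 + 116)**2 = -13968 - 1*111**2 = -13968 - 1*12321 = -13968 - 12321 = -26289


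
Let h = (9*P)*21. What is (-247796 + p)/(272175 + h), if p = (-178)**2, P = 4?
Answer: -216112/272931 ≈ -0.79182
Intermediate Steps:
h = 756 (h = (9*4)*21 = 36*21 = 756)
p = 31684
(-247796 + p)/(272175 + h) = (-247796 + 31684)/(272175 + 756) = -216112/272931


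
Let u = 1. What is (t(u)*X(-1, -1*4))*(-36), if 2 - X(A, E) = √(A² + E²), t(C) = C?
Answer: -72 + 36*√17 ≈ 76.432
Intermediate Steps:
X(A, E) = 2 - √(A² + E²)
(t(u)*X(-1, -1*4))*(-36) = (1*(2 - √((-1)² + (-1*4)²)))*(-36) = (1*(2 - √(1 + (-4)²)))*(-36) = (1*(2 - √(1 + 16)))*(-36) = (1*(2 - √17))*(-36) = (2 - √17)*(-36) = -72 + 36*√17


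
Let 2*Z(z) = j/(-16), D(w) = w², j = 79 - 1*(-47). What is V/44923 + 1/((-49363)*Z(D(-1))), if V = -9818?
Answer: -30531975074/139704645087 ≈ -0.21855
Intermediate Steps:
j = 126 (j = 79 + 47 = 126)
Z(z) = -63/16 (Z(z) = (126/(-16))/2 = (126*(-1/16))/2 = (½)*(-63/8) = -63/16)
V/44923 + 1/((-49363)*Z(D(-1))) = -9818/44923 + 1/((-49363)*(-63/16)) = -9818*1/44923 - 1/49363*(-16/63) = -9818/44923 + 16/3109869 = -30531975074/139704645087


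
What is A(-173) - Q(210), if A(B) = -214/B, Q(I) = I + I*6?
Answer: -254096/173 ≈ -1468.8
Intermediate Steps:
Q(I) = 7*I (Q(I) = I + 6*I = 7*I)
A(-173) - Q(210) = -214/(-173) - 7*210 = -214*(-1/173) - 1*1470 = 214/173 - 1470 = -254096/173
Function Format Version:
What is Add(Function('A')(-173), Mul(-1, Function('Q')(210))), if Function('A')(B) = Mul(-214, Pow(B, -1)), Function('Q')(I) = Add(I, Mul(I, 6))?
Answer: Rational(-254096, 173) ≈ -1468.8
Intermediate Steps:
Function('Q')(I) = Mul(7, I) (Function('Q')(I) = Add(I, Mul(6, I)) = Mul(7, I))
Add(Function('A')(-173), Mul(-1, Function('Q')(210))) = Add(Mul(-214, Pow(-173, -1)), Mul(-1, Mul(7, 210))) = Add(Mul(-214, Rational(-1, 173)), Mul(-1, 1470)) = Add(Rational(214, 173), -1470) = Rational(-254096, 173)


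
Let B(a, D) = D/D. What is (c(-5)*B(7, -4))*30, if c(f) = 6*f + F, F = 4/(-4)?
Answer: -930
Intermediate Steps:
B(a, D) = 1
F = -1 (F = 4*(-¼) = -1)
c(f) = -1 + 6*f (c(f) = 6*f - 1 = -1 + 6*f)
(c(-5)*B(7, -4))*30 = ((-1 + 6*(-5))*1)*30 = ((-1 - 30)*1)*30 = -31*1*30 = -31*30 = -930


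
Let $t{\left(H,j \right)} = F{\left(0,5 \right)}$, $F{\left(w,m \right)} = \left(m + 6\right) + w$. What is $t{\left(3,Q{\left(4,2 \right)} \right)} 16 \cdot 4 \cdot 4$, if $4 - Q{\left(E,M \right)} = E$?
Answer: $2816$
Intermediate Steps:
$F{\left(w,m \right)} = 6 + m + w$ ($F{\left(w,m \right)} = \left(6 + m\right) + w = 6 + m + w$)
$Q{\left(E,M \right)} = 4 - E$
$t{\left(H,j \right)} = 11$ ($t{\left(H,j \right)} = 6 + 5 + 0 = 11$)
$t{\left(3,Q{\left(4,2 \right)} \right)} 16 \cdot 4 \cdot 4 = 11 \cdot 16 \cdot 4 \cdot 4 = 176 \cdot 16 = 2816$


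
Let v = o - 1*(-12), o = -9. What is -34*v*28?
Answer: -2856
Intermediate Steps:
v = 3 (v = -9 - 1*(-12) = -9 + 12 = 3)
-34*v*28 = -34*3*28 = -102*28 = -2856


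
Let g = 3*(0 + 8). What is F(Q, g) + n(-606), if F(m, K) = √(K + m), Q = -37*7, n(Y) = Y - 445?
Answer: -1051 + I*√235 ≈ -1051.0 + 15.33*I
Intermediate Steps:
g = 24 (g = 3*8 = 24)
n(Y) = -445 + Y
Q = -259
F(Q, g) + n(-606) = √(24 - 259) + (-445 - 606) = √(-235) - 1051 = I*√235 - 1051 = -1051 + I*√235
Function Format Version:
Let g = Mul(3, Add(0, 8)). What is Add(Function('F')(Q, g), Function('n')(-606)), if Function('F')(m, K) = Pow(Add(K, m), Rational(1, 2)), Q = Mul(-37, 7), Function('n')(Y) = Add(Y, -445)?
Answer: Add(-1051, Mul(I, Pow(235, Rational(1, 2)))) ≈ Add(-1051.0, Mul(15.330, I))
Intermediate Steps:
g = 24 (g = Mul(3, 8) = 24)
Function('n')(Y) = Add(-445, Y)
Q = -259
Add(Function('F')(Q, g), Function('n')(-606)) = Add(Pow(Add(24, -259), Rational(1, 2)), Add(-445, -606)) = Add(Pow(-235, Rational(1, 2)), -1051) = Add(Mul(I, Pow(235, Rational(1, 2))), -1051) = Add(-1051, Mul(I, Pow(235, Rational(1, 2))))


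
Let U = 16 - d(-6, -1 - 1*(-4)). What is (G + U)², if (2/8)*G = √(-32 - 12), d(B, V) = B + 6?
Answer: -448 + 256*I*√11 ≈ -448.0 + 849.06*I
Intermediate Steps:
d(B, V) = 6 + B
U = 16 (U = 16 - (6 - 6) = 16 - 1*0 = 16 + 0 = 16)
G = 8*I*√11 (G = 4*√(-32 - 12) = 4*√(-44) = 4*(2*I*√11) = 8*I*√11 ≈ 26.533*I)
(G + U)² = (8*I*√11 + 16)² = (16 + 8*I*√11)²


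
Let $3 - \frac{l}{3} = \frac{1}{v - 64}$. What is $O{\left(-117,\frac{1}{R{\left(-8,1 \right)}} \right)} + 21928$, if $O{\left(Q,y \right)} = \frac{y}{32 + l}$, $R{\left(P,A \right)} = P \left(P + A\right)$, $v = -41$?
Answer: $\frac{251908869}{11488} \approx 21928.0$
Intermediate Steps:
$R{\left(P,A \right)} = P \left(A + P\right)$
$l = \frac{316}{35}$ ($l = 9 - \frac{3}{-41 - 64} = 9 - \frac{3}{-105} = 9 - - \frac{1}{35} = 9 + \frac{1}{35} = \frac{316}{35} \approx 9.0286$)
$O{\left(Q,y \right)} = \frac{35 y}{1436}$ ($O{\left(Q,y \right)} = \frac{y}{32 + \frac{316}{35}} = \frac{y}{\frac{1436}{35}} = \frac{35 y}{1436}$)
$O{\left(-117,\frac{1}{R{\left(-8,1 \right)}} \right)} + 21928 = \frac{35}{1436 \left(- 8 \left(1 - 8\right)\right)} + 21928 = \frac{35}{1436 \left(\left(-8\right) \left(-7\right)\right)} + 21928 = \frac{35}{1436 \cdot 56} + 21928 = \frac{35}{1436} \cdot \frac{1}{56} + 21928 = \frac{5}{11488} + 21928 = \frac{251908869}{11488}$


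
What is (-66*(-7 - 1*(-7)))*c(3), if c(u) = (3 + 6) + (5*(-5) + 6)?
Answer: 0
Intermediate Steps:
c(u) = -10 (c(u) = 9 + (-25 + 6) = 9 - 19 = -10)
(-66*(-7 - 1*(-7)))*c(3) = -66*(-7 - 1*(-7))*(-10) = -66*(-7 + 7)*(-10) = -66*0*(-10) = 0*(-10) = 0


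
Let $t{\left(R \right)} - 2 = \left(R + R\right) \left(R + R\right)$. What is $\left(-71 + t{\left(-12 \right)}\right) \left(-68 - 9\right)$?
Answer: $-39039$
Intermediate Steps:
$t{\left(R \right)} = 2 + 4 R^{2}$ ($t{\left(R \right)} = 2 + \left(R + R\right) \left(R + R\right) = 2 + 2 R 2 R = 2 + 4 R^{2}$)
$\left(-71 + t{\left(-12 \right)}\right) \left(-68 - 9\right) = \left(-71 + \left(2 + 4 \left(-12\right)^{2}\right)\right) \left(-68 - 9\right) = \left(-71 + \left(2 + 4 \cdot 144\right)\right) \left(-68 - 9\right) = \left(-71 + \left(2 + 576\right)\right) \left(-77\right) = \left(-71 + 578\right) \left(-77\right) = 507 \left(-77\right) = -39039$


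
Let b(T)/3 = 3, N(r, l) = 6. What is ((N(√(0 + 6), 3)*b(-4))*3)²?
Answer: 26244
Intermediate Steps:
b(T) = 9 (b(T) = 3*3 = 9)
((N(√(0 + 6), 3)*b(-4))*3)² = ((6*9)*3)² = (54*3)² = 162² = 26244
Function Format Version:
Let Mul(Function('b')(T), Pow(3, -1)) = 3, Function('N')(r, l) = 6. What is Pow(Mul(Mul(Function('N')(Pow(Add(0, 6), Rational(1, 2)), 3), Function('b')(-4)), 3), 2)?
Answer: 26244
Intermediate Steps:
Function('b')(T) = 9 (Function('b')(T) = Mul(3, 3) = 9)
Pow(Mul(Mul(Function('N')(Pow(Add(0, 6), Rational(1, 2)), 3), Function('b')(-4)), 3), 2) = Pow(Mul(Mul(6, 9), 3), 2) = Pow(Mul(54, 3), 2) = Pow(162, 2) = 26244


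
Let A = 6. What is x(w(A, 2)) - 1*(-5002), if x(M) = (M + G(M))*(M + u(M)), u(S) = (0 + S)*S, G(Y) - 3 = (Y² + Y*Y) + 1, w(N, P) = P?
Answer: 5086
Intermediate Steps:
G(Y) = 4 + 2*Y² (G(Y) = 3 + ((Y² + Y*Y) + 1) = 3 + ((Y² + Y²) + 1) = 3 + (2*Y² + 1) = 3 + (1 + 2*Y²) = 4 + 2*Y²)
u(S) = S² (u(S) = S*S = S²)
x(M) = (M + M²)*(4 + M + 2*M²) (x(M) = (M + (4 + 2*M²))*(M + M²) = (4 + M + 2*M²)*(M + M²) = (M + M²)*(4 + M + 2*M²))
x(w(A, 2)) - 1*(-5002) = 2*(4 + 2*2³ + 3*2² + 5*2) - 1*(-5002) = 2*(4 + 2*8 + 3*4 + 10) + 5002 = 2*(4 + 16 + 12 + 10) + 5002 = 2*42 + 5002 = 84 + 5002 = 5086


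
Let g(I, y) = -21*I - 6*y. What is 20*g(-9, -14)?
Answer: 5460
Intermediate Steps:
20*g(-9, -14) = 20*(-21*(-9) - 6*(-14)) = 20*(189 + 84) = 20*273 = 5460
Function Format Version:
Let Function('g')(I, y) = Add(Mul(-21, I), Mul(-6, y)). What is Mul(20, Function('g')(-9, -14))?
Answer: 5460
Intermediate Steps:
Mul(20, Function('g')(-9, -14)) = Mul(20, Add(Mul(-21, -9), Mul(-6, -14))) = Mul(20, Add(189, 84)) = Mul(20, 273) = 5460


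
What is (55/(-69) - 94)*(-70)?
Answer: 457870/69 ≈ 6635.8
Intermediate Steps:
(55/(-69) - 94)*(-70) = (55*(-1/69) - 94)*(-70) = (-55/69 - 94)*(-70) = -6541/69*(-70) = 457870/69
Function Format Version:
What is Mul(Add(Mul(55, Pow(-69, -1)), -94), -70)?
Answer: Rational(457870, 69) ≈ 6635.8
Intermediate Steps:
Mul(Add(Mul(55, Pow(-69, -1)), -94), -70) = Mul(Add(Mul(55, Rational(-1, 69)), -94), -70) = Mul(Add(Rational(-55, 69), -94), -70) = Mul(Rational(-6541, 69), -70) = Rational(457870, 69)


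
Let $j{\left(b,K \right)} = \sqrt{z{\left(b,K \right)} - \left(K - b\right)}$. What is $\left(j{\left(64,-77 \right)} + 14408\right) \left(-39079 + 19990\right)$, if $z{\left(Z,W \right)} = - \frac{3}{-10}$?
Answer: $-275034312 - \frac{57267 \sqrt{1570}}{10} \approx -2.7526 \cdot 10^{8}$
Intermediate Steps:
$z{\left(Z,W \right)} = \frac{3}{10}$ ($z{\left(Z,W \right)} = \left(-3\right) \left(- \frac{1}{10}\right) = \frac{3}{10}$)
$j{\left(b,K \right)} = \sqrt{\frac{3}{10} + b - K}$ ($j{\left(b,K \right)} = \sqrt{\frac{3}{10} - \left(K - b\right)} = \sqrt{\frac{3}{10} + b - K}$)
$\left(j{\left(64,-77 \right)} + 14408\right) \left(-39079 + 19990\right) = \left(\frac{\sqrt{30 - -7700 + 100 \cdot 64}}{10} + 14408\right) \left(-39079 + 19990\right) = \left(\frac{\sqrt{30 + 7700 + 6400}}{10} + 14408\right) \left(-19089\right) = \left(\frac{\sqrt{14130}}{10} + 14408\right) \left(-19089\right) = \left(\frac{3 \sqrt{1570}}{10} + 14408\right) \left(-19089\right) = \left(14408 + \frac{3 \sqrt{1570}}{10}\right) \left(-19089\right) = -275034312 - \frac{57267 \sqrt{1570}}{10}$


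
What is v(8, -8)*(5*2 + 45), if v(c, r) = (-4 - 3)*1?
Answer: -385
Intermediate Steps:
v(c, r) = -7 (v(c, r) = -7*1 = -7)
v(8, -8)*(5*2 + 45) = -7*(5*2 + 45) = -7*(10 + 45) = -7*55 = -385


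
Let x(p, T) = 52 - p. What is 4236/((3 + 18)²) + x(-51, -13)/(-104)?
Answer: 131707/15288 ≈ 8.6151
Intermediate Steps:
4236/((3 + 18)²) + x(-51, -13)/(-104) = 4236/((3 + 18)²) + (52 - 1*(-51))/(-104) = 4236/(21²) + (52 + 51)*(-1/104) = 4236/441 + 103*(-1/104) = 4236*(1/441) - 103/104 = 1412/147 - 103/104 = 131707/15288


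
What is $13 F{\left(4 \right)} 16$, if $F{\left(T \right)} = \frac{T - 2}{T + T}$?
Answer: $52$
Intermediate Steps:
$F{\left(T \right)} = \frac{-2 + T}{2 T}$
$13 F{\left(4 \right)} 16 = 13 \frac{-2 + 4}{2 \cdot 4} \cdot 16 = 13 \cdot \frac{1}{2} \cdot \frac{1}{4} \cdot 2 \cdot 16 = 13 \cdot \frac{1}{4} \cdot 16 = \frac{13}{4} \cdot 16 = 52$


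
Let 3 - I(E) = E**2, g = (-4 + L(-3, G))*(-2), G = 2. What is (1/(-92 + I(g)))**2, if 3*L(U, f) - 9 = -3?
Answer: 1/11025 ≈ 9.0703e-5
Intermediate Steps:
L(U, f) = 2 (L(U, f) = 3 + (1/3)*(-3) = 3 - 1 = 2)
g = 4 (g = (-4 + 2)*(-2) = -2*(-2) = 4)
I(E) = 3 - E**2
(1/(-92 + I(g)))**2 = (1/(-92 + (3 - 1*4**2)))**2 = (1/(-92 + (3 - 1*16)))**2 = (1/(-92 + (3 - 16)))**2 = (1/(-92 - 13))**2 = (1/(-105))**2 = (-1/105)**2 = 1/11025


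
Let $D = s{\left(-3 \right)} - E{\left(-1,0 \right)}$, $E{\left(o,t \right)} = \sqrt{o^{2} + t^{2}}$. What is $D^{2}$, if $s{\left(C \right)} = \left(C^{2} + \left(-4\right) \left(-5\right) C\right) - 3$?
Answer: $3025$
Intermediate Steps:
$s{\left(C \right)} = -3 + C^{2} + 20 C$ ($s{\left(C \right)} = \left(C^{2} + 20 C\right) - 3 = -3 + C^{2} + 20 C$)
$D = -55$ ($D = \left(-3 + \left(-3\right)^{2} + 20 \left(-3\right)\right) - \sqrt{\left(-1\right)^{2} + 0^{2}} = \left(-3 + 9 - 60\right) - \sqrt{1 + 0} = -54 - \sqrt{1} = -54 - 1 = -55$)
$D^{2} = \left(-55\right)^{2} = 3025$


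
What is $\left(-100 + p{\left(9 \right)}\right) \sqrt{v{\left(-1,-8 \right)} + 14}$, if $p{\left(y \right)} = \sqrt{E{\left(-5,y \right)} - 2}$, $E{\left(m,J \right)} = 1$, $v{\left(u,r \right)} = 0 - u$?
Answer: $\sqrt{15} \left(-100 + i\right) \approx -387.3 + 3.873 i$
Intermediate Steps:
$v{\left(u,r \right)} = - u$
$p{\left(y \right)} = i$ ($p{\left(y \right)} = \sqrt{1 - 2} = \sqrt{-1} = i$)
$\left(-100 + p{\left(9 \right)}\right) \sqrt{v{\left(-1,-8 \right)} + 14} = \left(-100 + i\right) \sqrt{\left(-1\right) \left(-1\right) + 14} = \left(-100 + i\right) \sqrt{1 + 14} = \left(-100 + i\right) \sqrt{15} = \sqrt{15} \left(-100 + i\right)$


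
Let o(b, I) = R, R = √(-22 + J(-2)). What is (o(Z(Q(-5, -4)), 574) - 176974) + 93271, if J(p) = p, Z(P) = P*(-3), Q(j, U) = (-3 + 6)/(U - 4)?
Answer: -83703 + 2*I*√6 ≈ -83703.0 + 4.899*I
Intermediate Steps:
Q(j, U) = 3/(-4 + U)
Z(P) = -3*P
R = 2*I*√6 (R = √(-22 - 2) = √(-24) = 2*I*√6 ≈ 4.899*I)
o(b, I) = 2*I*√6
(o(Z(Q(-5, -4)), 574) - 176974) + 93271 = (2*I*√6 - 176974) + 93271 = (-176974 + 2*I*√6) + 93271 = -83703 + 2*I*√6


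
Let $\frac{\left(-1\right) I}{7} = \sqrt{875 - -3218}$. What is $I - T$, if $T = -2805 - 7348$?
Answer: $10153 - 7 \sqrt{4093} \approx 9705.2$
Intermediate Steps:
$I = - 7 \sqrt{4093}$ ($I = - 7 \sqrt{875 - -3218} = - 7 \sqrt{875 + \left(3266 - 48\right)} = - 7 \sqrt{875 + 3218} = - 7 \sqrt{4093} \approx -447.84$)
$T = -10153$ ($T = -2805 - 7348 = -10153$)
$I - T = - 7 \sqrt{4093} - -10153 = - 7 \sqrt{4093} + 10153 = 10153 - 7 \sqrt{4093}$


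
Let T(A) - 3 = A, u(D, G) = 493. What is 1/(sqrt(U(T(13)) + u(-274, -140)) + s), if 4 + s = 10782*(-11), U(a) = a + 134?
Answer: -118606/14067382593 - sqrt(643)/14067382593 ≈ -8.4331e-6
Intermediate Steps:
T(A) = 3 + A
U(a) = 134 + a
s = -118606 (s = -4 + 10782*(-11) = -4 - 118602 = -118606)
1/(sqrt(U(T(13)) + u(-274, -140)) + s) = 1/(sqrt((134 + (3 + 13)) + 493) - 118606) = 1/(sqrt((134 + 16) + 493) - 118606) = 1/(sqrt(150 + 493) - 118606) = 1/(sqrt(643) - 118606) = 1/(-118606 + sqrt(643))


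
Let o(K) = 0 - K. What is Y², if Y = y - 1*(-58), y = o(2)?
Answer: 3136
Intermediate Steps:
o(K) = -K
y = -2 (y = -1*2 = -2)
Y = 56 (Y = -2 - 1*(-58) = -2 + 58 = 56)
Y² = 56² = 3136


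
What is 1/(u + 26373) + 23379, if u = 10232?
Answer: 855788296/36605 ≈ 23379.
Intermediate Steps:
1/(u + 26373) + 23379 = 1/(10232 + 26373) + 23379 = 1/36605 + 23379 = 855788296/36605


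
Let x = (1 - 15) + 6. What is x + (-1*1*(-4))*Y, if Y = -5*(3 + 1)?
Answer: -88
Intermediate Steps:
x = -8 (x = -14 + 6 = -8)
Y = -20 (Y = -5*4 = -20)
x + (-1*1*(-4))*Y = -8 + (-1*1*(-4))*(-20) = -8 - 1*(-4)*(-20) = -8 + 4*(-20) = -8 - 80 = -88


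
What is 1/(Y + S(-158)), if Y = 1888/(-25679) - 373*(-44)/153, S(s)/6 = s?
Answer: -3928887/3303429992 ≈ -0.0011893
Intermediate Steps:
S(s) = 6*s
Y = 421154884/3928887 (Y = 1888*(-1/25679) + 16412*(1/153) = -1888/25679 + 16412/153 = 421154884/3928887 ≈ 107.19)
1/(Y + S(-158)) = 1/(421154884/3928887 + 6*(-158)) = 1/(421154884/3928887 - 948) = 1/(-3303429992/3928887) = -3928887/3303429992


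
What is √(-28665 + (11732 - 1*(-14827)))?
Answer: 9*I*√26 ≈ 45.891*I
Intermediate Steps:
√(-28665 + (11732 - 1*(-14827))) = √(-28665 + (11732 + 14827)) = √(-28665 + 26559) = √(-2106) = 9*I*√26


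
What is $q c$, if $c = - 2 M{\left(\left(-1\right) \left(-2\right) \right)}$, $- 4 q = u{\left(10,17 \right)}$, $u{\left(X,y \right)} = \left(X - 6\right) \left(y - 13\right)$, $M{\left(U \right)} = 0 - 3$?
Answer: $-24$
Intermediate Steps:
$M{\left(U \right)} = -3$ ($M{\left(U \right)} = 0 - 3 = -3$)
$u{\left(X,y \right)} = \left(-13 + y\right) \left(-6 + X\right)$ ($u{\left(X,y \right)} = \left(-6 + X\right) \left(-13 + y\right) = \left(-13 + y\right) \left(-6 + X\right)$)
$q = -4$ ($q = - \frac{78 - 130 - 102 + 10 \cdot 17}{4} = - \frac{78 - 130 - 102 + 170}{4} = \left(- \frac{1}{4}\right) 16 = -4$)
$c = 6$ ($c = \left(-2\right) \left(-3\right) = 6$)
$q c = \left(-4\right) 6 = -24$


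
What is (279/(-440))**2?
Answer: 77841/193600 ≈ 0.40207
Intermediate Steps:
(279/(-440))**2 = (279*(-1/440))**2 = (-279/440)**2 = 77841/193600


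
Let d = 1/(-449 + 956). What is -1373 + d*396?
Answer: -231905/169 ≈ -1372.2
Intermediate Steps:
d = 1/507 ≈ 0.0019724
-1373 + d*396 = -1373 + (1/507)*396 = -1373 + 132/169 = -231905/169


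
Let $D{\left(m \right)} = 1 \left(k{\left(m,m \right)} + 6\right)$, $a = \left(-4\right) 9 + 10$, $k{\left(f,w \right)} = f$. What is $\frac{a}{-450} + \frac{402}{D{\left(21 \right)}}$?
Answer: $\frac{1121}{75} \approx 14.947$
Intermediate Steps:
$a = -26$ ($a = -36 + 10 = -26$)
$D{\left(m \right)} = 6 + m$ ($D{\left(m \right)} = 1 \left(m + 6\right) = 1 \left(6 + m\right) = 6 + m$)
$\frac{a}{-450} + \frac{402}{D{\left(21 \right)}} = - \frac{26}{-450} + \frac{402}{6 + 21} = \left(-26\right) \left(- \frac{1}{450}\right) + \frac{402}{27} = \frac{13}{225} + 402 \cdot \frac{1}{27} = \frac{13}{225} + \frac{134}{9} = \frac{1121}{75}$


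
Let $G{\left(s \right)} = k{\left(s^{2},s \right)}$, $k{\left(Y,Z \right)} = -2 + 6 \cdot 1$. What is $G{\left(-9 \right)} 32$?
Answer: $128$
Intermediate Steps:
$k{\left(Y,Z \right)} = 4$ ($k{\left(Y,Z \right)} = -2 + 6 = 4$)
$G{\left(s \right)} = 4$
$G{\left(-9 \right)} 32 = 4 \cdot 32 = 128$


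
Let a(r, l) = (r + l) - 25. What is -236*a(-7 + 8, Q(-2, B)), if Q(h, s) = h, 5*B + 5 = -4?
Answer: 6136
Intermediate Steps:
B = -9/5 (B = -1 + (⅕)*(-4) = -1 - ⅘ = -9/5 ≈ -1.8000)
a(r, l) = -25 + l + r (a(r, l) = (l + r) - 25 = -25 + l + r)
-236*a(-7 + 8, Q(-2, B)) = -236*(-25 - 2 + (-7 + 8)) = -236*(-25 - 2 + 1) = -236*(-26) = 6136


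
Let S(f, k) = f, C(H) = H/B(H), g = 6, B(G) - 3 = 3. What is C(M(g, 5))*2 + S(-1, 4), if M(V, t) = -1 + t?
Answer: ⅓ ≈ 0.33333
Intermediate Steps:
B(G) = 6 (B(G) = 3 + 3 = 6)
C(H) = H/6
C(M(g, 5))*2 + S(-1, 4) = ((-1 + 5)/6)*2 - 1 = ((⅙)*4)*2 - 1 = (⅔)*2 - 1 = 4/3 - 1 = ⅓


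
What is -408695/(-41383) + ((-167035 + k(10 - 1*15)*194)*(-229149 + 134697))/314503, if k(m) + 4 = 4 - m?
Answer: 649227983022125/13015077649 ≈ 49883.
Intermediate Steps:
k(m) = -m (k(m) = -4 + (4 - m) = -m)
-408695/(-41383) + ((-167035 + k(10 - 1*15)*194)*(-229149 + 134697))/314503 = -408695/(-41383) + ((-167035 - (10 - 1*15)*194)*(-229149 + 134697))/314503 = -408695*(-1/41383) + ((-167035 - (10 - 15)*194)*(-94452))*(1/314503) = 408695/41383 + ((-167035 - 1*(-5)*194)*(-94452))*(1/314503) = 408695/41383 + ((-167035 + 5*194)*(-94452))*(1/314503) = 408695/41383 + ((-167035 + 970)*(-94452))*(1/314503) = 408695/41383 - 166065*(-94452)*(1/314503) = 408695/41383 + 15685171380*(1/314503) = 408695/41383 + 15685171380/314503 = 649227983022125/13015077649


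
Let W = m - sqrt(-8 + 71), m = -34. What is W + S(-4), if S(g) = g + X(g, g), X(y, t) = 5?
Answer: -33 - 3*sqrt(7) ≈ -40.937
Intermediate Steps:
W = -34 - 3*sqrt(7) (W = -34 - sqrt(-8 + 71) = -34 - sqrt(63) = -34 - 3*sqrt(7) ≈ -41.937)
S(g) = 5 + g (S(g) = g + 5 = 5 + g)
W + S(-4) = (-34 - 3*sqrt(7)) + (5 - 4) = (-34 - 3*sqrt(7)) + 1 = -33 - 3*sqrt(7)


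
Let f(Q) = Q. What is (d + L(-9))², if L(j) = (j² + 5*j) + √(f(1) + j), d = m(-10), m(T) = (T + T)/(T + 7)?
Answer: 16312/9 + 512*I*√2/3 ≈ 1812.4 + 241.36*I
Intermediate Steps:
m(T) = 2*T/(7 + T) (m(T) = (2*T)/(7 + T) = 2*T/(7 + T))
d = 20/3 (d = 2*(-10)/(7 - 10) = 2*(-10)/(-3) = 2*(-10)*(-⅓) = 20/3 ≈ 6.6667)
L(j) = j² + √(1 + j) + 5*j (L(j) = (j² + 5*j) + √(1 + j) = j² + √(1 + j) + 5*j)
(d + L(-9))² = (20/3 + ((-9)² + √(1 - 9) + 5*(-9)))² = (20/3 + (81 + √(-8) - 45))² = (20/3 + (81 + 2*I*√2 - 45))² = (20/3 + (36 + 2*I*√2))² = (128/3 + 2*I*√2)²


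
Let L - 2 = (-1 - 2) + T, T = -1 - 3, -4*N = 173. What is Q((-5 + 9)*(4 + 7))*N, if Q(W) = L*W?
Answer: 9515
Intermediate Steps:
N = -173/4 (N = -¼*173 = -173/4 ≈ -43.250)
T = -4
L = -5 (L = 2 + ((-1 - 2) - 4) = 2 + (-3 - 4) = 2 - 7 = -5)
Q(W) = -5*W
Q((-5 + 9)*(4 + 7))*N = -5*(-5 + 9)*(4 + 7)*(-173/4) = -20*11*(-173/4) = -5*44*(-173/4) = -220*(-173/4) = 9515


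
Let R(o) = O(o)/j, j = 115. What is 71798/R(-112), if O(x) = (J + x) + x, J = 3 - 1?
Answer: -4128385/111 ≈ -37193.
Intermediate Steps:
J = 2
O(x) = 2 + 2*x (O(x) = (2 + x) + x = 2 + 2*x)
R(o) = 2/115 + 2*o/115 (R(o) = (2 + 2*o)/115 = (2 + 2*o)*(1/115) = 2/115 + 2*o/115)
71798/R(-112) = 71798/(2/115 + (2/115)*(-112)) = 71798/(2/115 - 224/115) = 71798/(-222/115) = 71798*(-115/222) = -4128385/111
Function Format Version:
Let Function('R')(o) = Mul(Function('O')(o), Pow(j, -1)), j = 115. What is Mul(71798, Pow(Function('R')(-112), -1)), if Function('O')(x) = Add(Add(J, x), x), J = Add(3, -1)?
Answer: Rational(-4128385, 111) ≈ -37193.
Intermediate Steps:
J = 2
Function('O')(x) = Add(2, Mul(2, x)) (Function('O')(x) = Add(Add(2, x), x) = Add(2, Mul(2, x)))
Function('R')(o) = Add(Rational(2, 115), Mul(Rational(2, 115), o)) (Function('R')(o) = Mul(Add(2, Mul(2, o)), Pow(115, -1)) = Mul(Add(2, Mul(2, o)), Rational(1, 115)) = Add(Rational(2, 115), Mul(Rational(2, 115), o)))
Mul(71798, Pow(Function('R')(-112), -1)) = Mul(71798, Pow(Add(Rational(2, 115), Mul(Rational(2, 115), -112)), -1)) = Mul(71798, Pow(Add(Rational(2, 115), Rational(-224, 115)), -1)) = Mul(71798, Pow(Rational(-222, 115), -1)) = Mul(71798, Rational(-115, 222)) = Rational(-4128385, 111)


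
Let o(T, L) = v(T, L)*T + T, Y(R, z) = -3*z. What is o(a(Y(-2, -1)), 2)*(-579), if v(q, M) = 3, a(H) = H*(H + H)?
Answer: -41688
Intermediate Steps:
a(H) = 2*H² (a(H) = H*(2*H) = 2*H²)
o(T, L) = 4*T (o(T, L) = 3*T + T = 4*T)
o(a(Y(-2, -1)), 2)*(-579) = (4*(2*(-3*(-1))²))*(-579) = (4*(2*3²))*(-579) = (4*(2*9))*(-579) = (4*18)*(-579) = 72*(-579) = -41688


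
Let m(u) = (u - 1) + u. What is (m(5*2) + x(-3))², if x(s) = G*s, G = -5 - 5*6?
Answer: 15376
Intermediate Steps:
G = -35 (G = -5 - 30 = -35)
x(s) = -35*s
m(u) = -1 + 2*u (m(u) = (-1 + u) + u = -1 + 2*u)
(m(5*2) + x(-3))² = ((-1 + 2*(5*2)) - 35*(-3))² = ((-1 + 2*10) + 105)² = ((-1 + 20) + 105)² = (19 + 105)² = 124² = 15376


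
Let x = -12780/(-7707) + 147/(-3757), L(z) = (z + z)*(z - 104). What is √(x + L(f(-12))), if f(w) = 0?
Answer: 3*√57988981141/567749 ≈ 1.2724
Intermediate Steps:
L(z) = 2*z*(-104 + z) (L(z) = (2*z)*(-104 + z) = 2*z*(-104 + z))
x = 15627177/9651733 (x = -12780*(-1/7707) + 147*(-1/3757) = 4260/2569 - 147/3757 = 15627177/9651733 ≈ 1.6191)
√(x + L(f(-12))) = √(15627177/9651733 + 2*0*(-104 + 0)) = √(15627177/9651733 + 2*0*(-104)) = √(15627177/9651733 + 0) = √(15627177/9651733) = 3*√57988981141/567749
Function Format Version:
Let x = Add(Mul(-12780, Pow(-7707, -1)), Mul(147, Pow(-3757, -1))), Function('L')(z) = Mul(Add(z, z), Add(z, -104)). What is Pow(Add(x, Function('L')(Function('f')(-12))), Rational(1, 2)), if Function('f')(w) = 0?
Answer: Mul(Rational(3, 567749), Pow(57988981141, Rational(1, 2))) ≈ 1.2724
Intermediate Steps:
Function('L')(z) = Mul(2, z, Add(-104, z)) (Function('L')(z) = Mul(Mul(2, z), Add(-104, z)) = Mul(2, z, Add(-104, z)))
x = Rational(15627177, 9651733) (x = Add(Mul(-12780, Rational(-1, 7707)), Mul(147, Rational(-1, 3757))) = Add(Rational(4260, 2569), Rational(-147, 3757)) = Rational(15627177, 9651733) ≈ 1.6191)
Pow(Add(x, Function('L')(Function('f')(-12))), Rational(1, 2)) = Pow(Add(Rational(15627177, 9651733), Mul(2, 0, Add(-104, 0))), Rational(1, 2)) = Pow(Add(Rational(15627177, 9651733), Mul(2, 0, -104)), Rational(1, 2)) = Pow(Add(Rational(15627177, 9651733), 0), Rational(1, 2)) = Pow(Rational(15627177, 9651733), Rational(1, 2)) = Mul(Rational(3, 567749), Pow(57988981141, Rational(1, 2)))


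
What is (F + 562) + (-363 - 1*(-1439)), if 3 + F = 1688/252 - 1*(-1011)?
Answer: 167120/63 ≈ 2652.7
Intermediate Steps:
F = 63926/63 (F = -3 + (1688/252 - 1*(-1011)) = -3 + (1688*(1/252) + 1011) = -3 + (422/63 + 1011) = -3 + 64115/63 = 63926/63 ≈ 1014.7)
(F + 562) + (-363 - 1*(-1439)) = (63926/63 + 562) + (-363 - 1*(-1439)) = 99332/63 + (-363 + 1439) = 99332/63 + 1076 = 167120/63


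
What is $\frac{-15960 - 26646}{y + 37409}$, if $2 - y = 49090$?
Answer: $\frac{14202}{3893} \approx 3.6481$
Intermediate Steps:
$y = -49088$ ($y = 2 - 49090 = -49088$)
$\frac{-15960 - 26646}{y + 37409} = \frac{-15960 - 26646}{-49088 + 37409} = - \frac{42606}{-11679} = \left(-42606\right) \left(- \frac{1}{11679}\right) = \frac{14202}{3893}$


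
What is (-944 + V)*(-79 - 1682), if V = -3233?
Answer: 7355697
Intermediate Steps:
(-944 + V)*(-79 - 1682) = (-944 - 3233)*(-79 - 1682) = -4177*(-1761) = 7355697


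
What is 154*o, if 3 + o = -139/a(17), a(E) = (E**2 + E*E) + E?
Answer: -42328/85 ≈ -497.98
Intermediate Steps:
a(E) = E + 2*E**2 (a(E) = (E**2 + E**2) + E = 2*E**2 + E = E + 2*E**2)
o = -1924/595 (o = -3 - 139*1/(17*(1 + 2*17)) = -3 - 139*1/(17*(1 + 34)) = -3 - 139/(17*35) = -3 - 139/595 = -1924/595 ≈ -3.2336)
154*o = 154*(-1924/595) = -42328/85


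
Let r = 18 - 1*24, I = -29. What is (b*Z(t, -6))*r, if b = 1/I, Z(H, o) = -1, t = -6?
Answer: -6/29 ≈ -0.20690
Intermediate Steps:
b = -1/29 (b = 1/(-29) = -1/29 ≈ -0.034483)
r = -6 (r = 18 - 24 = -6)
(b*Z(t, -6))*r = -1/29*(-1)*(-6) = (1/29)*(-6) = -6/29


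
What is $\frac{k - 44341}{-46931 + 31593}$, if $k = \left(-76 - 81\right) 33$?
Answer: $\frac{24761}{7669} \approx 3.2287$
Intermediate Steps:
$k = -5181$ ($k = \left(-157\right) 33 = -5181$)
$\frac{k - 44341}{-46931 + 31593} = \frac{-5181 - 44341}{-46931 + 31593} = - \frac{49522}{-15338} = \left(-49522\right) \left(- \frac{1}{15338}\right) = \frac{24761}{7669}$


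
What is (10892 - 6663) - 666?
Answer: 3563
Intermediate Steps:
(10892 - 6663) - 666 = 4229 - 666 = 3563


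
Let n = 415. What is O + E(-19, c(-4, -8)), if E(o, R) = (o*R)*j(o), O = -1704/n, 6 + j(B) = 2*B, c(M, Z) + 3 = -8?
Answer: -3818044/415 ≈ -9200.1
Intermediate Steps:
c(M, Z) = -11 (c(M, Z) = -3 - 8 = -11)
j(B) = -6 + 2*B
O = -1704/415 ≈ -4.1060
E(o, R) = R*o*(-6 + 2*o) (E(o, R) = (o*R)*(-6 + 2*o) = (R*o)*(-6 + 2*o) = R*o*(-6 + 2*o))
O + E(-19, c(-4, -8)) = -1704/415 + 2*(-11)*(-19)*(-3 - 19) = -1704/415 + 2*(-11)*(-19)*(-22) = -1704/415 - 9196 = -3818044/415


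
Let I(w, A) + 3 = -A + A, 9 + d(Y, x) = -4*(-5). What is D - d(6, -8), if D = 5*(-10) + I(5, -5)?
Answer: -64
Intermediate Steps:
d(Y, x) = 11 (d(Y, x) = -9 - 4*(-5) = -9 + 20 = 11)
I(w, A) = -3 (I(w, A) = -3 + (-A + A) = -3 + 0 = -3)
D = -53 (D = 5*(-10) - 3 = -50 - 3 = -53)
D - d(6, -8) = -53 - 1*11 = -53 - 11 = -64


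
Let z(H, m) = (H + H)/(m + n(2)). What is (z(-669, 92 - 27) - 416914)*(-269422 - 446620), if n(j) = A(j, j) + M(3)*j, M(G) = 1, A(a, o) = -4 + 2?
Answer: 19405273799416/65 ≈ 2.9854e+11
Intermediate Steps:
A(a, o) = -2
n(j) = -2 + j (n(j) = -2 + 1*j = -2 + j)
z(H, m) = 2*H/m (z(H, m) = (H + H)/(m + (-2 + 2)) = (2*H)/(m + 0) = (2*H)/m = 2*H/m)
(z(-669, 92 - 27) - 416914)*(-269422 - 446620) = (2*(-669)/(92 - 27) - 416914)*(-269422 - 446620) = (2*(-669)/65 - 416914)*(-716042) = (2*(-669)*(1/65) - 416914)*(-716042) = (-1338/65 - 416914)*(-716042) = -27100748/65*(-716042) = 19405273799416/65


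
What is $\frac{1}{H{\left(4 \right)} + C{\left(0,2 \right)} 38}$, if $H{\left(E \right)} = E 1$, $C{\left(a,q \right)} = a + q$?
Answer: $\frac{1}{80} \approx 0.0125$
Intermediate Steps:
$H{\left(E \right)} = E$
$\frac{1}{H{\left(4 \right)} + C{\left(0,2 \right)} 38} = \frac{1}{4 + \left(0 + 2\right) 38} = \frac{1}{4 + 2 \cdot 38} = \frac{1}{4 + 76} = \frac{1}{80}$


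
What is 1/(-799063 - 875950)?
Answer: -1/1675013 ≈ -5.9701e-7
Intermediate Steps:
1/(-799063 - 875950) = 1/(-1675013) = -1/1675013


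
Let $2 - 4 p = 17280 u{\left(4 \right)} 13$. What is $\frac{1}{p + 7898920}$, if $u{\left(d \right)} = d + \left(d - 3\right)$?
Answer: $\frac{2}{15236241} \approx 1.3127 \cdot 10^{-7}$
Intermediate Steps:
$u{\left(d \right)} = -3 + 2 d$ ($u{\left(d \right)} = d + \left(-3 + d\right) = -3 + 2 d$)
$p = - \frac{561599}{2}$ ($p = \frac{1}{2} - \frac{17280 \left(-3 + 2 \cdot 4\right) 13}{4} = \frac{1}{2} - \frac{17280 \left(-3 + 8\right) 13}{4} = \frac{1}{2} - \frac{17280 \cdot 5 \cdot 13}{4} = \frac{1}{2} - \frac{17280 \cdot 65}{4} = \frac{1}{2} - 280800 = - \frac{561599}{2} \approx -2.808 \cdot 10^{5}$)
$\frac{1}{p + 7898920} = \frac{1}{- \frac{561599}{2} + 7898920} = \frac{1}{\frac{15236241}{2}} = \frac{2}{15236241}$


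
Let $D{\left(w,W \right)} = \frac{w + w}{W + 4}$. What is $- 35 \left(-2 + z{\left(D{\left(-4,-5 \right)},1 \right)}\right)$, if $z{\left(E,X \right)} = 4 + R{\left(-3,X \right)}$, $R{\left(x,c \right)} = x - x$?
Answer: $-70$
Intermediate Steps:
$D{\left(w,W \right)} = \frac{2 w}{4 + W}$
$R{\left(x,c \right)} = 0$
$z{\left(E,X \right)} = 4$ ($z{\left(E,X \right)} = 4 + 0 = 4$)
$- 35 \left(-2 + z{\left(D{\left(-4,-5 \right)},1 \right)}\right) = - 35 \left(-2 + 4\right) = \left(-35\right) 2 = -70$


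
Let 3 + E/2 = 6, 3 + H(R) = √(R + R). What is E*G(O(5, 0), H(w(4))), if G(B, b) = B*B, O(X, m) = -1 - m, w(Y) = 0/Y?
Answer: 6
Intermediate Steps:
w(Y) = 0
H(R) = -3 + √2*√R (H(R) = -3 + √(R + R) = -3 + √(2*R) = -3 + √2*√R)
G(B, b) = B²
E = 6 (E = -6 + 2*6 = -6 + 12 = 6)
E*G(O(5, 0), H(w(4))) = 6*(-1 - 1*0)² = 6*(-1 + 0)² = 6*(-1)² = 6*1 = 6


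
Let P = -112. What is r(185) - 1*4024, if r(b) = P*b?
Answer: -24744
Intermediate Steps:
r(b) = -112*b
r(185) - 1*4024 = -112*185 - 1*4024 = -20720 - 4024 = -24744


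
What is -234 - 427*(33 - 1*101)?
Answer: 28802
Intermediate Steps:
-234 - 427*(33 - 1*101) = -234 - 427*(33 - 101) = -234 - 427*(-68) = -234 + 29036 = 28802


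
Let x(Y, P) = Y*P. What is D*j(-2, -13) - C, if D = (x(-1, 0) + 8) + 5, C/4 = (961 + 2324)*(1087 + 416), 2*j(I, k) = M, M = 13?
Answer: -39498671/2 ≈ -1.9749e+7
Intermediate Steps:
j(I, k) = 13/2 (j(I, k) = (½)*13 = 13/2)
x(Y, P) = P*Y
C = 19749420 (C = 4*((961 + 2324)*(1087 + 416)) = 4*(3285*1503) = 4*4937355 = 19749420)
D = 13 (D = (0*(-1) + 8) + 5 = (0 + 8) + 5 = 8 + 5 = 13)
D*j(-2, -13) - C = 13*(13/2) - 1*19749420 = 169/2 - 19749420 = -39498671/2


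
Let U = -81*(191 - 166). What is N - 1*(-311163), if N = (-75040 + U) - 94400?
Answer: 139698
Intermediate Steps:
U = -2025 (U = -81*25 = -2025)
N = -171465 (N = (-75040 - 2025) - 94400 = -77065 - 94400 = -171465)
N - 1*(-311163) = -171465 - 1*(-311163) = -171465 + 311163 = 139698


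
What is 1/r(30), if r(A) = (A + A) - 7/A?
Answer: 30/1793 ≈ 0.016732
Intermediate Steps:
r(A) = -7/A + 2*A (r(A) = 2*A - 7/A = -7/A + 2*A)
1/r(30) = 1/(-7/30 + 2*30) = 1/(-7*1/30 + 60) = 1/(-7/30 + 60) = 1/(1793/30) = 30/1793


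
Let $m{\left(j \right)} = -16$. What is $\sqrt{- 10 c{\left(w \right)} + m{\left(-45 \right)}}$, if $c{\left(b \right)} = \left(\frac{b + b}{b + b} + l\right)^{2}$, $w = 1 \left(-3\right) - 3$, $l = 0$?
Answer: $i \sqrt{26} \approx 5.099 i$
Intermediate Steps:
$w = -6$ ($w = -3 - 3 = -6$)
$c{\left(b \right)} = 1$ ($c{\left(b \right)} = \left(\frac{b + b}{b + b} + 0\right)^{2} = \left(\frac{2 b}{2 b} + 0\right)^{2} = \left(2 b \frac{1}{2 b} + 0\right)^{2} = \left(1 + 0\right)^{2} = 1^{2} = 1$)
$\sqrt{- 10 c{\left(w \right)} + m{\left(-45 \right)}} = \sqrt{\left(-10\right) 1 - 16} = \sqrt{-10 - 16} = \sqrt{-26} = i \sqrt{26}$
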